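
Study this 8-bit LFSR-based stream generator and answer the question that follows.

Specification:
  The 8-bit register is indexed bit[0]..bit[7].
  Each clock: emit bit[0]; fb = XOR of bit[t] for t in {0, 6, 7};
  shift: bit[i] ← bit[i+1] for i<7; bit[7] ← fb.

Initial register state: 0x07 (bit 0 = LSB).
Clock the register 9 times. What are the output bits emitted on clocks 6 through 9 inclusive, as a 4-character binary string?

reg_0 = 0x07
clock 1: out=1, reg = 0x83
clock 2: out=1, reg = 0x41
clock 3: out=1, reg = 0x20
clock 4: out=0, reg = 0x10
clock 5: out=0, reg = 0x08
clock 6: out=0, reg = 0x04
clock 7: out=0, reg = 0x02
clock 8: out=0, reg = 0x01
clock 9: out=1, reg = 0x80

0001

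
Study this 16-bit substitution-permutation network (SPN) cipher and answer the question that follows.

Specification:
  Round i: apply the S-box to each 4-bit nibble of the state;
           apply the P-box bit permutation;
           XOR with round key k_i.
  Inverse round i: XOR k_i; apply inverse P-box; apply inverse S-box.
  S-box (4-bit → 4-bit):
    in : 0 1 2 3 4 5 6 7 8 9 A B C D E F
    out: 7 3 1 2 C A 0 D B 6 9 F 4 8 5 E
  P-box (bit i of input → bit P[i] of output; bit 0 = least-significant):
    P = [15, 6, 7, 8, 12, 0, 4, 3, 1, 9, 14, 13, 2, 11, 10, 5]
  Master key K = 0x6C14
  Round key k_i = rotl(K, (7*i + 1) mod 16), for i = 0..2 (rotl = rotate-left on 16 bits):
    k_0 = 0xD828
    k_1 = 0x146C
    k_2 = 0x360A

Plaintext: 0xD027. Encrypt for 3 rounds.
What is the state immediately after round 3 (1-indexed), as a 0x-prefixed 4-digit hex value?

s_0 = plaintext = 0xD027
s_1 = Round(s_0, k_0) = 0x0B8A
s_2 = Round(s_1, k_1) = 0xEB63
s_3 = Round(s_2, k_2) = 0x504C

0x504C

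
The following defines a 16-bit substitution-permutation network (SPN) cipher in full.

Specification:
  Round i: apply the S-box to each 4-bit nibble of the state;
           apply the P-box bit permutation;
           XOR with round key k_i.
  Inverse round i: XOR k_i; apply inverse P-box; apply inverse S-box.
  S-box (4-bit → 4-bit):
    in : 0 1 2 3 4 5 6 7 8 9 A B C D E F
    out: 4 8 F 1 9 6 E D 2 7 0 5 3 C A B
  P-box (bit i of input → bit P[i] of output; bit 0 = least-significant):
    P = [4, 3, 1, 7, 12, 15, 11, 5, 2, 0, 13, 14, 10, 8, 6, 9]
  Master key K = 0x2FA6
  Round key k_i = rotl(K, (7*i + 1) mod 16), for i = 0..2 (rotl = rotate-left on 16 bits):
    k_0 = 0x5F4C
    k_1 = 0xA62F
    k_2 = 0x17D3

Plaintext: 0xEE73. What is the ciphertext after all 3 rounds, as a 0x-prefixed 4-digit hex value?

s_0 = plaintext = 0xEE73
s_1 = Round(s_0, k_0) = 0x047D
s_2 = Round(s_1, k_1) = 0xFEC9
s_3 = Round(s_2, k_2) = 0xC0C8

0xC0C8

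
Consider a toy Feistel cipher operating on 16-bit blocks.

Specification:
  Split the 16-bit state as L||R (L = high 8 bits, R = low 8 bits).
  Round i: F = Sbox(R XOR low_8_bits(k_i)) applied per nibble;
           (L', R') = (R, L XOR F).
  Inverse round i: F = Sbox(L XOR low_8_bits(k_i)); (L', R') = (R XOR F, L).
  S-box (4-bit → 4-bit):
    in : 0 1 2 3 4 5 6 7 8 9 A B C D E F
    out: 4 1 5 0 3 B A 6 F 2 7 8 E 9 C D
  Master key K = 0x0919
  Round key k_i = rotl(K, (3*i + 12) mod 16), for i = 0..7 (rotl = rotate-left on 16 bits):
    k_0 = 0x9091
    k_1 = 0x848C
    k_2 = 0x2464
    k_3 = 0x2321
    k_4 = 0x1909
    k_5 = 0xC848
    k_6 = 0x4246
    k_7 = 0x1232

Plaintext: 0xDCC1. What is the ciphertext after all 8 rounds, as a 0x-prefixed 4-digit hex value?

s_0 = plaintext = 0xDCC1
s_1 = Round(s_0, k_0) = 0xC168
s_2 = Round(s_1, k_1) = 0x6802
s_3 = Round(s_2, k_2) = 0x02C2
s_4 = Round(s_3, k_3) = 0xC2C2
s_5 = Round(s_4, k_4) = 0xC22A
s_6 = Round(s_5, k_5) = 0x2A67
s_7 = Round(s_6, k_6) = 0x677B
s_8 = Round(s_7, k_7) = 0x7B55

0x7B55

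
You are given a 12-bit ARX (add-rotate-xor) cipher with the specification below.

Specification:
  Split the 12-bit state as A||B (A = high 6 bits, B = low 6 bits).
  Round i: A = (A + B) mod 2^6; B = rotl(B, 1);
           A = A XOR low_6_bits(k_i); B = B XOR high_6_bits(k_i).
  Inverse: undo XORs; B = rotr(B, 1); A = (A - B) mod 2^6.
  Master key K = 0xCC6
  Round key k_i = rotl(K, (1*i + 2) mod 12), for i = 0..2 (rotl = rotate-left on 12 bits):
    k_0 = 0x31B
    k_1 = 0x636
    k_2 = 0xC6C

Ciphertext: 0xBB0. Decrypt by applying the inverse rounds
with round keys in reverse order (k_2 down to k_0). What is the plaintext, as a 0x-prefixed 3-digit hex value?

s_0 = ciphertext = 0xBB0
s_1 = InvRound(s_0, k_2) = 0x8A0
s_2 = InvRound(s_1, k_1) = 0xE1C
s_3 = InvRound(s_2, k_0) = 0x6C8

0x6C8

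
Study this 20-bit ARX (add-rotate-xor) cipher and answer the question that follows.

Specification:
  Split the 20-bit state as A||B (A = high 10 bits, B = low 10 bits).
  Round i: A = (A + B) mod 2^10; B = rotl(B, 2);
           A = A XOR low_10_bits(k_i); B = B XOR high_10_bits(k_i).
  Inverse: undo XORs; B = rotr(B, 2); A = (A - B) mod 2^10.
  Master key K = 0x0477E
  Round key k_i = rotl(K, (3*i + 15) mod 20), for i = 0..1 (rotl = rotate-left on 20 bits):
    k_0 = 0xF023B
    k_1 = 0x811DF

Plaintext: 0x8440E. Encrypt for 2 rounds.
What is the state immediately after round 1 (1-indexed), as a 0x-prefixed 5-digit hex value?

0x093F8

s_0 = plaintext = 0x8440E
s_1 = Round(s_0, k_0) = 0x093F8
s_2 = Round(s_1, k_1) = 0x70DE7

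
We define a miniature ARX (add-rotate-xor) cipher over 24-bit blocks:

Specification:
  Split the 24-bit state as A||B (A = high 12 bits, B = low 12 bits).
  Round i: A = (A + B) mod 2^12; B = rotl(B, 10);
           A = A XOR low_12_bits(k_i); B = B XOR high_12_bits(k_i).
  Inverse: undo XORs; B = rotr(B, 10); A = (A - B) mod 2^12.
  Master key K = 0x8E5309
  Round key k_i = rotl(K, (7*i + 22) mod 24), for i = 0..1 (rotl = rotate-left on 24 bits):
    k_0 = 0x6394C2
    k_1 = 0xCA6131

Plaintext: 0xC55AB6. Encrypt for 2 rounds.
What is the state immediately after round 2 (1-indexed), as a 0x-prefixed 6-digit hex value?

0x16CF83

s_0 = plaintext = 0xC55AB6
s_1 = Round(s_0, k_0) = 0x3C9C94
s_2 = Round(s_1, k_1) = 0x16CF83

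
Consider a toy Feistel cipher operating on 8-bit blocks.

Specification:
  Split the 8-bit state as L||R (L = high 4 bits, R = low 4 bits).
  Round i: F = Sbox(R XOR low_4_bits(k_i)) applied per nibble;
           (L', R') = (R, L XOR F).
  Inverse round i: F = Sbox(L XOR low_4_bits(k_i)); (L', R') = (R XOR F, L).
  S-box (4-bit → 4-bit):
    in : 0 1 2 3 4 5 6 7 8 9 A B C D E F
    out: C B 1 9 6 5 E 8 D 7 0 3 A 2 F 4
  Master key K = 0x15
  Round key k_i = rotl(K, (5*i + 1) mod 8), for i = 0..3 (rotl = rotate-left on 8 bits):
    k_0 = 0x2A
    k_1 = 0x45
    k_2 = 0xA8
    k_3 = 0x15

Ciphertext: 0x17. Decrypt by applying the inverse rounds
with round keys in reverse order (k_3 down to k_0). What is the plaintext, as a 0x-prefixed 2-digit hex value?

s_0 = ciphertext = 0x17
s_1 = InvRound(s_0, k_3) = 0x11
s_2 = InvRound(s_1, k_2) = 0x61
s_3 = InvRound(s_2, k_1) = 0x86
s_4 = InvRound(s_3, k_0) = 0x78

0x78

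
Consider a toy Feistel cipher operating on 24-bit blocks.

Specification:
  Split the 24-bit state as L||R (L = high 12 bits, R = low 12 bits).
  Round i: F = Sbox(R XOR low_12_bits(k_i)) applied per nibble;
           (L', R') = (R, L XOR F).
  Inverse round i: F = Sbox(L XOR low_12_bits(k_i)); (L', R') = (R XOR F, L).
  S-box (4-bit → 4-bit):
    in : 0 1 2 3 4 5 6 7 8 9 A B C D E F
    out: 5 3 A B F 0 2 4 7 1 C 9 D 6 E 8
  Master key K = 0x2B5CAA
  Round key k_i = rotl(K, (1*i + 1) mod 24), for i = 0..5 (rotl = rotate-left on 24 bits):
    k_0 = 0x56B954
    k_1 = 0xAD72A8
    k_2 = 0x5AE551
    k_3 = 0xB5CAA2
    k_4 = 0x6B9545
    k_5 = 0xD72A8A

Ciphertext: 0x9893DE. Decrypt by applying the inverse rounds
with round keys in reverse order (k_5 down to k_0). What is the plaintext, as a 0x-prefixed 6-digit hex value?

s_0 = ciphertext = 0x9893DE
s_1 = InvRound(s_0, k_5) = 0x885989
s_2 = InvRound(s_1, k_4) = 0xF5C885
s_3 = InvRound(s_2, k_3) = 0x80BF5C
s_4 = InvRound(s_3, k_2) = 0x95080B
s_5 = InvRound(s_4, k_1) = 0x18C950
s_6 = InvRound(s_5, k_0) = 0xE3718C

0xE3718C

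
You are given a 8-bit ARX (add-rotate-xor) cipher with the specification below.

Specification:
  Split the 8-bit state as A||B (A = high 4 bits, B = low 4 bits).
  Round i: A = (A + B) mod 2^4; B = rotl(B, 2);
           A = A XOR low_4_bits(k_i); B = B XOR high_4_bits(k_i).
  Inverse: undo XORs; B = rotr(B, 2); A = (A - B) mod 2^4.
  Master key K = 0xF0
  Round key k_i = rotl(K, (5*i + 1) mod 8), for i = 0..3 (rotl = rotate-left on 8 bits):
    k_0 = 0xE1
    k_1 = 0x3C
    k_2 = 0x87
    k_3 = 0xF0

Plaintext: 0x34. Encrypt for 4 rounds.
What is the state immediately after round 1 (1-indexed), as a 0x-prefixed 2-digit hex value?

s_0 = plaintext = 0x34
s_1 = Round(s_0, k_0) = 0x6F
s_2 = Round(s_1, k_1) = 0x9C
s_3 = Round(s_2, k_2) = 0x2B
s_4 = Round(s_3, k_3) = 0xD1

0x6F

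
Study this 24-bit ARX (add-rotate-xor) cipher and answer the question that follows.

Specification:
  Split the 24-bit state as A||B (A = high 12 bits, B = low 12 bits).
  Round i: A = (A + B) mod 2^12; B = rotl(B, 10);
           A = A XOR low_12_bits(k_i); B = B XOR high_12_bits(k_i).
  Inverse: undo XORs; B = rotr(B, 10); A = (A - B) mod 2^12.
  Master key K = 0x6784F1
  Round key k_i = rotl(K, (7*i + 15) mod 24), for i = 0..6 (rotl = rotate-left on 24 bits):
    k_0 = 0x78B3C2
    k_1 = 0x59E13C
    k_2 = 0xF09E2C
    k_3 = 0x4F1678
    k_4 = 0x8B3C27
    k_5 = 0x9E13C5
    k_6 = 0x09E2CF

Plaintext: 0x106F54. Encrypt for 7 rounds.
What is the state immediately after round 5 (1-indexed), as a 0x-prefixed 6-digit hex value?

s_0 = plaintext = 0x106F54
s_1 = Round(s_0, k_0) = 0x39845E
s_2 = Round(s_1, k_1) = 0x6CAC89
s_3 = Round(s_2, k_2) = 0xD7F82B
s_4 = Round(s_3, k_3) = 0x3D2AFB
s_5 = Round(s_4, k_4) = 0x2EA60D
s_6 = Round(s_5, k_5) = 0xB32C62
s_7 = Round(s_6, k_6) = 0x55BB86

0x2EA60D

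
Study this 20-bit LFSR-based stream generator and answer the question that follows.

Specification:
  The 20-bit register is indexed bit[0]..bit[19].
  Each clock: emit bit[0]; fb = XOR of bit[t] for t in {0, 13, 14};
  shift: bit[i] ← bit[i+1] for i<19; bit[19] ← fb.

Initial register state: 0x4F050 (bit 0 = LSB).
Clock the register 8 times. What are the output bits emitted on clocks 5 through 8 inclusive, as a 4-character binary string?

1010

reg_0 = 0x4F050
clock 1: out=0, reg = 0x27828
clock 2: out=0, reg = 0x13C14
clock 3: out=0, reg = 0x89E0A
clock 4: out=0, reg = 0x44F05
clock 5: out=1, reg = 0x22782
clock 6: out=0, reg = 0x913C1
clock 7: out=1, reg = 0xC89E0
clock 8: out=0, reg = 0x644F0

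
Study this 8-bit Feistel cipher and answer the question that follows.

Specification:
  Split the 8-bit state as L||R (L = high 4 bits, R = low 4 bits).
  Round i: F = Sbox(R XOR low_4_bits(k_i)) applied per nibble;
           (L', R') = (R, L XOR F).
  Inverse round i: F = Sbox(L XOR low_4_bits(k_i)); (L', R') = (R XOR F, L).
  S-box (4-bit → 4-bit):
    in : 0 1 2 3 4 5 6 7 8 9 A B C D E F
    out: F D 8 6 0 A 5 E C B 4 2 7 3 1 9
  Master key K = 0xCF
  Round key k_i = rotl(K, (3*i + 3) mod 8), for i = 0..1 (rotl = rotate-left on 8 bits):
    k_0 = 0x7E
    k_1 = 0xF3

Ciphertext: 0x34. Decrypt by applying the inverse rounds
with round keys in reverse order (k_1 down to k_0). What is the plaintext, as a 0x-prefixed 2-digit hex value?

0x9B

s_0 = ciphertext = 0x34
s_1 = InvRound(s_0, k_1) = 0xB3
s_2 = InvRound(s_1, k_0) = 0x9B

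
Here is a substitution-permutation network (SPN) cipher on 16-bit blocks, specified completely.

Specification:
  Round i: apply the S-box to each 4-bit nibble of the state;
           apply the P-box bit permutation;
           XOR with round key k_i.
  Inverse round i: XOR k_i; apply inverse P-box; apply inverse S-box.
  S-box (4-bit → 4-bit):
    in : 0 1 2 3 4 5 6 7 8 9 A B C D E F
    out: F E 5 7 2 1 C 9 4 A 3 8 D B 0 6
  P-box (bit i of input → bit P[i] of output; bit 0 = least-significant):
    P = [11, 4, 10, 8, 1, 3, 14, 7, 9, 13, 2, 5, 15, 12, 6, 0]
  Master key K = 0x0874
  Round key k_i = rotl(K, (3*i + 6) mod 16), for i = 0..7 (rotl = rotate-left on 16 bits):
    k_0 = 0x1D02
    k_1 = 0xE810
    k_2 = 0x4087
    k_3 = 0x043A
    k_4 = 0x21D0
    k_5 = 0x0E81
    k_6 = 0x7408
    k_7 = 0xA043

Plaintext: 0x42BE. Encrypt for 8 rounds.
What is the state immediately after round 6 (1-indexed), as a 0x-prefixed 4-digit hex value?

0x79ED

s_0 = plaintext = 0x42BE
s_1 = Round(s_0, k_0) = 0x0F86
s_2 = Round(s_1, k_1) = 0x1D55
s_3 = Round(s_2, k_2) = 0x7AE4
s_4 = Round(s_3, k_3) = 0xA62B
s_5 = Round(s_4, k_4) = 0xF0F6
s_6 = Round(s_5, k_5) = 0x79ED
s_7 = Round(s_6, k_6) = 0xDD39
s_8 = Round(s_7, k_7) = 0x5378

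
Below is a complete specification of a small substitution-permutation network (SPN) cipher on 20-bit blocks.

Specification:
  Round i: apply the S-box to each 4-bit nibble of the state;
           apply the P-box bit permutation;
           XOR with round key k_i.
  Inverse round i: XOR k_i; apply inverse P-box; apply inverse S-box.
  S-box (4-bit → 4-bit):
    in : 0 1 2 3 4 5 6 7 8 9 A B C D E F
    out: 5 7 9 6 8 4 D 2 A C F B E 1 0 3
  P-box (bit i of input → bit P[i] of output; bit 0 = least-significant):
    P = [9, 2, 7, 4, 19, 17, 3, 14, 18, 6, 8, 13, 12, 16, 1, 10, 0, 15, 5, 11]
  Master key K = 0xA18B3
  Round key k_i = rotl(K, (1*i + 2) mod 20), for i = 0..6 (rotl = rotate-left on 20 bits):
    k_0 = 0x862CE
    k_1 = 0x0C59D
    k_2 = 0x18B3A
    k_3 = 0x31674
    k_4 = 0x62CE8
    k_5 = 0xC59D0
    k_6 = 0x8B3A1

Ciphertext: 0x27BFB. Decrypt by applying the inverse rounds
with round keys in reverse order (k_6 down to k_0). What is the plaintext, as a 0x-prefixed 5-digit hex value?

0xE7519

s_0 = ciphertext = 0x27BFB
s_1 = InvRound(s_0, k_6) = 0x857A4
s_2 = InvRound(s_1, k_5) = 0x94FEB
s_3 = InvRound(s_2, k_4) = 0xD36BD
s_4 = InvRound(s_3, k_3) = 0xDEB15
s_5 = InvRound(s_4, k_2) = 0x05267
s_6 = InvRound(s_5, k_1) = 0x36356
s_7 = InvRound(s_6, k_0) = 0xE7519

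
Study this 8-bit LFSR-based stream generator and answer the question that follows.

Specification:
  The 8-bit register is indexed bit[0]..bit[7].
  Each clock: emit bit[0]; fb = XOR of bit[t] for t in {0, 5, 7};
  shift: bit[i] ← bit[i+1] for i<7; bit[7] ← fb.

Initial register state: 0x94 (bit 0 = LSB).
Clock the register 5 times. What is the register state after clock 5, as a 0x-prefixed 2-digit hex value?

reg_0 = 0x94
clock 1: out=0, reg = 0xCA
clock 2: out=0, reg = 0xE5
clock 3: out=1, reg = 0xF2
clock 4: out=0, reg = 0x79
clock 5: out=1, reg = 0x3C

0x3C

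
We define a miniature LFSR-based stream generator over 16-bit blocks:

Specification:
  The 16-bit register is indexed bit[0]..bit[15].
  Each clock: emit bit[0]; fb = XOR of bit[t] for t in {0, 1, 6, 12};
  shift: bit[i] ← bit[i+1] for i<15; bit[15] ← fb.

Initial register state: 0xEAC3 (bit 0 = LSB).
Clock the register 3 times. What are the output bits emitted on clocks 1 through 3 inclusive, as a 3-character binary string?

110

reg_0 = 0xEAC3
clock 1: out=1, reg = 0xF561
clock 2: out=1, reg = 0xFAB0
clock 3: out=0, reg = 0xFD58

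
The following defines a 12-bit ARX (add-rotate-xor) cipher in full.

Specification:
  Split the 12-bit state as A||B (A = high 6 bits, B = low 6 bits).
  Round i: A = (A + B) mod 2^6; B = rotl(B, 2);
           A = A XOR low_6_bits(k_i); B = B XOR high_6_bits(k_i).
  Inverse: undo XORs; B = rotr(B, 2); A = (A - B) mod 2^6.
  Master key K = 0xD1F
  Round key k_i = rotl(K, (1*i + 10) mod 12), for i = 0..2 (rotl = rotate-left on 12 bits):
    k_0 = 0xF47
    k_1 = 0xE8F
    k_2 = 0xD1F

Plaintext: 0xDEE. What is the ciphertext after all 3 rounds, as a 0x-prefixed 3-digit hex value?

0x4EE

s_0 = plaintext = 0xDEE
s_1 = Round(s_0, k_0) = 0x887
s_2 = Round(s_1, k_1) = 0x9A6
s_3 = Round(s_2, k_2) = 0x4EE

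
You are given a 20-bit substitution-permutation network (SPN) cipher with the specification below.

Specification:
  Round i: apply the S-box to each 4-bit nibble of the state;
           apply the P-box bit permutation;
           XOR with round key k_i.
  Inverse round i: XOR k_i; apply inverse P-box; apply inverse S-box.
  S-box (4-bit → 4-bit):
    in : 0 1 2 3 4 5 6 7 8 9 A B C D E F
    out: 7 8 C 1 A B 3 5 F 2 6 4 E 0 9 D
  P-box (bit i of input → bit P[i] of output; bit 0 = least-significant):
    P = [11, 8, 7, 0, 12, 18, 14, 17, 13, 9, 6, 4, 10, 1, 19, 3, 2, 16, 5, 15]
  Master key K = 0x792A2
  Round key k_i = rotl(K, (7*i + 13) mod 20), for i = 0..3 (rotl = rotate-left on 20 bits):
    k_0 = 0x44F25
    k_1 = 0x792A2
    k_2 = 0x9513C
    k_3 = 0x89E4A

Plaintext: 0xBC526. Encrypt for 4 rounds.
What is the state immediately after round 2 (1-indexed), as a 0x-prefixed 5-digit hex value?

s_0 = plaintext = 0xBC526
s_1 = Round(s_0, k_0) = 0xE241F
s_2 = Round(s_1, k_1) = 0xD183F
s_3 = Round(s_2, k_2) = 0x96BE5
s_4 = Round(s_3, k_3) = 0xB8309

0xD183F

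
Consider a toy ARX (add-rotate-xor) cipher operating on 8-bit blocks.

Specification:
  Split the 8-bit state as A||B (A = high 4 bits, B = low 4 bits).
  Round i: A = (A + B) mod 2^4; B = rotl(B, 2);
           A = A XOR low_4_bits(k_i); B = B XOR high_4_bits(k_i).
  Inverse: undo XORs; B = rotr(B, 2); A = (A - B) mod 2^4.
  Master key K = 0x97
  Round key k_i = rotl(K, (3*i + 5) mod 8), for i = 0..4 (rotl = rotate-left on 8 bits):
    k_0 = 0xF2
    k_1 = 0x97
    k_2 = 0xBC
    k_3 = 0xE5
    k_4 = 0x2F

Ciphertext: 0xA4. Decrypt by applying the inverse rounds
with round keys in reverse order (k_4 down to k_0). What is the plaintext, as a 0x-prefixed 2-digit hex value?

0x3F

s_0 = ciphertext = 0xA4
s_1 = InvRound(s_0, k_4) = 0xC9
s_2 = InvRound(s_1, k_3) = 0xCD
s_3 = InvRound(s_2, k_2) = 0x79
s_4 = InvRound(s_3, k_1) = 0x00
s_5 = InvRound(s_4, k_0) = 0x3F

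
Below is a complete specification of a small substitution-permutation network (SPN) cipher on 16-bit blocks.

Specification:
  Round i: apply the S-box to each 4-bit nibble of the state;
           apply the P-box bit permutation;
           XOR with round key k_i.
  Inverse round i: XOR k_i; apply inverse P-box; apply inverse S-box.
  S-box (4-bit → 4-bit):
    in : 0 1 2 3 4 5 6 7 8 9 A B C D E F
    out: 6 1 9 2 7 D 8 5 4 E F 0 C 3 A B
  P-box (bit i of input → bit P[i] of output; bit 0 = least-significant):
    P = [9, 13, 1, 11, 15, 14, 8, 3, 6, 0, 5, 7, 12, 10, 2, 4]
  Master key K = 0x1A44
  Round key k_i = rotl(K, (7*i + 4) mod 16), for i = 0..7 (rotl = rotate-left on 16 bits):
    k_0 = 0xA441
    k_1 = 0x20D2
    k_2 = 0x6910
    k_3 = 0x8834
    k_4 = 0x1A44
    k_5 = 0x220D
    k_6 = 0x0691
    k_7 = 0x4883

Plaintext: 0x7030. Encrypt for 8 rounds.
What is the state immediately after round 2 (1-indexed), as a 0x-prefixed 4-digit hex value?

s_0 = plaintext = 0x7030
s_1 = Round(s_0, k_0) = 0xD466
s_2 = Round(s_1, k_1) = 0x3CBB
s_3 = Round(s_2, k_2) = 0x6DB0
s_4 = Round(s_3, k_3) = 0xA867
s_5 = Round(s_4, k_4) = 0x0C7A
s_6 = Round(s_5, k_5) = 0x8DAB
s_7 = Round(s_6, k_6) = 0xC7DC
s_8 = Round(s_7, k_7) = 0x80F5

0x3CBB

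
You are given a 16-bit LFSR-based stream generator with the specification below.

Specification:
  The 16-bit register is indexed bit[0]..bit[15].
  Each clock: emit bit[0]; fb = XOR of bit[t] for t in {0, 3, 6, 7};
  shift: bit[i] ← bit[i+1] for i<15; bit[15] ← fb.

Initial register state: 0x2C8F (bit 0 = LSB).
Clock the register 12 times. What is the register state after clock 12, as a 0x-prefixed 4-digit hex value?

0x7F52

reg_0 = 0x2C8F
clock 1: out=1, reg = 0x9647
clock 2: out=1, reg = 0x4B23
clock 3: out=1, reg = 0xA591
clock 4: out=1, reg = 0x52C8
clock 5: out=0, reg = 0xA964
clock 6: out=0, reg = 0xD4B2
clock 7: out=0, reg = 0xEA59
clock 8: out=1, reg = 0xF52C
clock 9: out=0, reg = 0xFA96
clock 10: out=0, reg = 0xFD4B
clock 11: out=1, reg = 0xFEA5
clock 12: out=1, reg = 0x7F52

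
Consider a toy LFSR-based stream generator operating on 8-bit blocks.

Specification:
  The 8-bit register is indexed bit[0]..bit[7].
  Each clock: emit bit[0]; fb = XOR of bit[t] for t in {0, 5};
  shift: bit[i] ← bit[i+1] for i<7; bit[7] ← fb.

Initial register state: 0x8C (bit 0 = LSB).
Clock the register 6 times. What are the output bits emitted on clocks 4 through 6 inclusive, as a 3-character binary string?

reg_0 = 0x8C
clock 1: out=0, reg = 0x46
clock 2: out=0, reg = 0x23
clock 3: out=1, reg = 0x11
clock 4: out=1, reg = 0x88
clock 5: out=0, reg = 0x44
clock 6: out=0, reg = 0x22

100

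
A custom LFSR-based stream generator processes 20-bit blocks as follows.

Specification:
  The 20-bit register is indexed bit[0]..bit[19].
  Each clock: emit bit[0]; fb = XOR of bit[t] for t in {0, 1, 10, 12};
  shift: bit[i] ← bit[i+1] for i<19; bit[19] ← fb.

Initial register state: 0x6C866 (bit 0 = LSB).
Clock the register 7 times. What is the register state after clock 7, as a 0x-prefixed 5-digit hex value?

reg_0 = 0x6C866
clock 1: out=0, reg = 0xB6433
clock 2: out=1, reg = 0xDB219
clock 3: out=1, reg = 0x6D90C
clock 4: out=0, reg = 0xB6C86
clock 5: out=0, reg = 0x5B643
clock 6: out=1, reg = 0x2DB21
clock 7: out=1, reg = 0x16D90

0x16D90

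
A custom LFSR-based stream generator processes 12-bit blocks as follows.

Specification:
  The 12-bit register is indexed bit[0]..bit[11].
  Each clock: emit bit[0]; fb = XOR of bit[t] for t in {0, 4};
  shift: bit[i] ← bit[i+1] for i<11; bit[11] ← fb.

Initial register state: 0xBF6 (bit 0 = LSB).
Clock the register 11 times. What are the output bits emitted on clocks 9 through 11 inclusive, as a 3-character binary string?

reg_0 = 0xBF6
clock 1: out=0, reg = 0xDFB
clock 2: out=1, reg = 0x6FD
clock 3: out=1, reg = 0x37E
clock 4: out=0, reg = 0x9BF
clock 5: out=1, reg = 0x4DF
clock 6: out=1, reg = 0x26F
clock 7: out=1, reg = 0x937
clock 8: out=1, reg = 0x49B
clock 9: out=1, reg = 0x24D
clock 10: out=1, reg = 0x926
clock 11: out=0, reg = 0x493

110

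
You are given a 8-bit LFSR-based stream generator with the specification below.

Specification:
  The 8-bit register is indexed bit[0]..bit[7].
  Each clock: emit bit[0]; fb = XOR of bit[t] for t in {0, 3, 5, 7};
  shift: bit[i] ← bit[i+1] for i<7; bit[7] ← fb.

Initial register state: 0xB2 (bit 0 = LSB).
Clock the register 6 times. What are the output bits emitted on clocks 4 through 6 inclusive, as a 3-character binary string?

011

reg_0 = 0xB2
clock 1: out=0, reg = 0x59
clock 2: out=1, reg = 0x2C
clock 3: out=0, reg = 0x16
clock 4: out=0, reg = 0x0B
clock 5: out=1, reg = 0x05
clock 6: out=1, reg = 0x82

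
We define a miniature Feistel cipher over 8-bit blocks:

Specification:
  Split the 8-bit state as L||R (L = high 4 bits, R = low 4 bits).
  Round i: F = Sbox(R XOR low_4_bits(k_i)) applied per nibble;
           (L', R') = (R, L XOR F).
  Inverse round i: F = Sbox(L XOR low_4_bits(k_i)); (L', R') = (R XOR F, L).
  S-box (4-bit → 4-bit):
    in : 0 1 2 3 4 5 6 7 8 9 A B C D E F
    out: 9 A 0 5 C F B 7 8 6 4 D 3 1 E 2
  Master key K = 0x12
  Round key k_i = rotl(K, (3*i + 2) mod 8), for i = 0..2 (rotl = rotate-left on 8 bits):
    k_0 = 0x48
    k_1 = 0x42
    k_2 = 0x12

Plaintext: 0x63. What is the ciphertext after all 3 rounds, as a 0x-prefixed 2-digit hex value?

s_0 = plaintext = 0x63
s_1 = Round(s_0, k_0) = 0x3B
s_2 = Round(s_1, k_1) = 0xB5
s_3 = Round(s_2, k_2) = 0x5C

0x5C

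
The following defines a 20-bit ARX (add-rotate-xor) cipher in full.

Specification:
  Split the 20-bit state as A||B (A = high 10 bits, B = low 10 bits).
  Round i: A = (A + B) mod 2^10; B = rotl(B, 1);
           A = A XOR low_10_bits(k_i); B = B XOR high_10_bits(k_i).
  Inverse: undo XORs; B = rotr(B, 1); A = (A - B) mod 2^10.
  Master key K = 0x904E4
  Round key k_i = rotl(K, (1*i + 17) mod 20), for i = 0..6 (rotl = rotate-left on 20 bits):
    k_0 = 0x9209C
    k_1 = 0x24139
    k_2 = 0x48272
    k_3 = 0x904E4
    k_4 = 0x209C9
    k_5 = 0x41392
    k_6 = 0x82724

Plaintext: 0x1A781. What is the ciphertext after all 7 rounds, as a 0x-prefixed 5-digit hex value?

0xD1ED1

s_0 = plaintext = 0x1A781
s_1 = Round(s_0, k_0) = 0xDD94B
s_2 = Round(s_1, k_1) = 0x7E206
s_3 = Round(s_2, k_2) = 0x6312D
s_4 = Round(s_3, k_3) = 0x9741B
s_5 = Round(s_4, k_4) = 0xEC4B4
s_6 = Round(s_5, k_5) = 0xFDC6C
s_7 = Round(s_6, k_6) = 0xD1ED1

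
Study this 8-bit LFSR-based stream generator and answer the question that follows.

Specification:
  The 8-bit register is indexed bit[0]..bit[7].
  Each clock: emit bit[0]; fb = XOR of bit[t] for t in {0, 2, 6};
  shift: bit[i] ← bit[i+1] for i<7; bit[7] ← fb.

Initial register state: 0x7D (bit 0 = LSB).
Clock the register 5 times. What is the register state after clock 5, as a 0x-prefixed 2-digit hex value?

reg_0 = 0x7D
clock 1: out=1, reg = 0xBE
clock 2: out=0, reg = 0xDF
clock 3: out=1, reg = 0xEF
clock 4: out=1, reg = 0xF7
clock 5: out=1, reg = 0xFB

0xFB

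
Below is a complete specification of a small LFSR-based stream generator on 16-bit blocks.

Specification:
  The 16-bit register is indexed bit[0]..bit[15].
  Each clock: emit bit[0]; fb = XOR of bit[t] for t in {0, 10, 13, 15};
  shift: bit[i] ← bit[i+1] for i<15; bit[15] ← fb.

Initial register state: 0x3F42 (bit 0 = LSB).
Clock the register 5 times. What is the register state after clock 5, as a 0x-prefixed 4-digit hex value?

reg_0 = 0x3F42
clock 1: out=0, reg = 0x1FA1
clock 2: out=1, reg = 0x0FD0
clock 3: out=0, reg = 0x87E8
clock 4: out=0, reg = 0x43F4
clock 5: out=0, reg = 0x21FA

0x21FA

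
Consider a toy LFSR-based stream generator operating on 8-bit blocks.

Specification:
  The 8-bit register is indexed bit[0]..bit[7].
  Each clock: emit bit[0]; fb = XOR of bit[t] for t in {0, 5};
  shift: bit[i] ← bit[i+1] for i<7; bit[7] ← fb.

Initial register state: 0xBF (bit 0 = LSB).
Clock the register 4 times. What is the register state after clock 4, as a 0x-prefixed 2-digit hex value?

reg_0 = 0xBF
clock 1: out=1, reg = 0x5F
clock 2: out=1, reg = 0xAF
clock 3: out=1, reg = 0x57
clock 4: out=1, reg = 0xAB

0xAB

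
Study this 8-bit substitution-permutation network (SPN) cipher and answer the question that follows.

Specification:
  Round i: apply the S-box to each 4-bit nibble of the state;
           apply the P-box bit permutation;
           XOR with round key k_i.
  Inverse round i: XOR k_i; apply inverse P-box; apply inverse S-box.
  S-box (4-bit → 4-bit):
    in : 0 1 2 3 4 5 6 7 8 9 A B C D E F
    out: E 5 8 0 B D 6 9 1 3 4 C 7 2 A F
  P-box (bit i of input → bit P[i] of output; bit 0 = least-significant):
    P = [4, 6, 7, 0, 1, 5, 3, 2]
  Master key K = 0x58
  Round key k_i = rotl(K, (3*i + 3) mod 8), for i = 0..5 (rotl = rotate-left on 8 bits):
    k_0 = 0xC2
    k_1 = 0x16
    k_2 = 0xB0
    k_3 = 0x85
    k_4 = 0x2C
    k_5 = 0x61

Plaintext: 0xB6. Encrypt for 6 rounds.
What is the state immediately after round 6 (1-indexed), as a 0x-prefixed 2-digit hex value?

0xBE

s_0 = plaintext = 0xB6
s_1 = Round(s_0, k_0) = 0x0E
s_2 = Round(s_1, k_1) = 0x7B
s_3 = Round(s_2, k_2) = 0x37
s_4 = Round(s_3, k_3) = 0x94
s_5 = Round(s_4, k_4) = 0x5F
s_6 = Round(s_5, k_5) = 0xBE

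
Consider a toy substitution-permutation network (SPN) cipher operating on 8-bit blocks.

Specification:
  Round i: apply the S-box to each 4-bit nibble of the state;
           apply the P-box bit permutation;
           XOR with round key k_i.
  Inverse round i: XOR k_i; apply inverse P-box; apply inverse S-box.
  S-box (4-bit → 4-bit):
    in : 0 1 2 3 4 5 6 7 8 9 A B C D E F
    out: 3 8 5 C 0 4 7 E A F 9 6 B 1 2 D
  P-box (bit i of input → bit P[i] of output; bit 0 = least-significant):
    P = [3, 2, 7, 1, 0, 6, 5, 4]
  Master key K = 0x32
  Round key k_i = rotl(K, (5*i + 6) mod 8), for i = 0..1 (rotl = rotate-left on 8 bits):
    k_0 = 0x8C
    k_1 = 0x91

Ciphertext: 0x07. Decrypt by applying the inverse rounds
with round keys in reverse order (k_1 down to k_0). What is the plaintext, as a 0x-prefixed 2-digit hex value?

s_0 = ciphertext = 0x07
s_1 = InvRound(s_0, k_1) = 0x17
s_2 = InvRound(s_1, k_0) = 0xAF

0xAF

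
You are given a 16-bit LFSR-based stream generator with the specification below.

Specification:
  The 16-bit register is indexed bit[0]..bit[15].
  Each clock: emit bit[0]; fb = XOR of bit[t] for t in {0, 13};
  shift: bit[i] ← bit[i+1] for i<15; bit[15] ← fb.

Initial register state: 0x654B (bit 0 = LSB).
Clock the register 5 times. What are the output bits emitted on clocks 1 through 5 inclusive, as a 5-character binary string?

reg_0 = 0x654B
clock 1: out=1, reg = 0x32A5
clock 2: out=1, reg = 0x1952
clock 3: out=0, reg = 0x0CA9
clock 4: out=1, reg = 0x8654
clock 5: out=0, reg = 0x432A

11010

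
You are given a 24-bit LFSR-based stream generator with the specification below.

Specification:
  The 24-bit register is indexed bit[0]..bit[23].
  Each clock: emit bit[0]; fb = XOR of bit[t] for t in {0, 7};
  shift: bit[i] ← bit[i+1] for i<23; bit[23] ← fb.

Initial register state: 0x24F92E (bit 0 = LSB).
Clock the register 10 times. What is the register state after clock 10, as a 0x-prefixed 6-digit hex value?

reg_0 = 0x24F92E
clock 1: out=0, reg = 0x127C97
clock 2: out=1, reg = 0x093E4B
clock 3: out=1, reg = 0x849F25
clock 4: out=1, reg = 0xC24F92
clock 5: out=0, reg = 0xE127C9
clock 6: out=1, reg = 0x7093E4
clock 7: out=0, reg = 0xB849F2
clock 8: out=0, reg = 0xDC24F9
clock 9: out=1, reg = 0x6E127C
clock 10: out=0, reg = 0x37093E

0x37093E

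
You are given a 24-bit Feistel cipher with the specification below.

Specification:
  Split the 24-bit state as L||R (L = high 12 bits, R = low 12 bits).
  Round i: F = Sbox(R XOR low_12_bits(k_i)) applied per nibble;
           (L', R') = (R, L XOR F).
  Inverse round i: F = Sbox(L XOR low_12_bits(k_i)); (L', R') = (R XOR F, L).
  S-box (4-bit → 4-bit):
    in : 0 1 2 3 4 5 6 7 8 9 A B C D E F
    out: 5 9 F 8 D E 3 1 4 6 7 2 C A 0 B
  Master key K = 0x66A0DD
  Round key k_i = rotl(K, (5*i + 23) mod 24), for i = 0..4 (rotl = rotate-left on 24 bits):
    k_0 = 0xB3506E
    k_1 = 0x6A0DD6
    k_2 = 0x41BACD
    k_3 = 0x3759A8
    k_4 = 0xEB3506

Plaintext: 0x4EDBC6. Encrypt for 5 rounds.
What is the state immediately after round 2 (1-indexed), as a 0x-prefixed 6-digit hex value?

0x69991D

s_0 = plaintext = 0x4EDBC6
s_1 = Round(s_0, k_0) = 0xBC6699
s_2 = Round(s_1, k_1) = 0x69991D
s_3 = Round(s_2, k_2) = 0x91DE3C
s_4 = Round(s_3, k_3) = 0xE3C870
s_5 = Round(s_4, k_4) = 0x87042F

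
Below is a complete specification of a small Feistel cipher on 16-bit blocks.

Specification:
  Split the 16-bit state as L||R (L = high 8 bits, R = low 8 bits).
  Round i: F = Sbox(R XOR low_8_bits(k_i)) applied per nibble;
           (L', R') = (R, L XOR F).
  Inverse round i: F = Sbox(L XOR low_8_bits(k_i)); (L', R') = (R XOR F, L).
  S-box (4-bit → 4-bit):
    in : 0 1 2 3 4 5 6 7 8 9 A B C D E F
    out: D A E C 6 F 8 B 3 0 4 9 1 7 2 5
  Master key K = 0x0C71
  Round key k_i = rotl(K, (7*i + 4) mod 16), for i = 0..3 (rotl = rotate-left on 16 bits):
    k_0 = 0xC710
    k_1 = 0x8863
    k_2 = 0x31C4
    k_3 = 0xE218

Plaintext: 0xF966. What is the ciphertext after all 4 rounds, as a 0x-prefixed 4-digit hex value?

s_0 = plaintext = 0xF966
s_1 = Round(s_0, k_0) = 0x6641
s_2 = Round(s_1, k_1) = 0x4188
s_3 = Round(s_2, k_2) = 0x8820
s_4 = Round(s_3, k_3) = 0x204B

0x204B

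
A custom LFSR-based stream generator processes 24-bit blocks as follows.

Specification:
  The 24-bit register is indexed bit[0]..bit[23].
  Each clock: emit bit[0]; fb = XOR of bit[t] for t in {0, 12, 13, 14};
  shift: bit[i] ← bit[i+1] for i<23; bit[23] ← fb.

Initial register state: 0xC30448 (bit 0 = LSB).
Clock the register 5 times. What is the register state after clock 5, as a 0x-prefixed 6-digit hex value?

0x661822

reg_0 = 0xC30448
clock 1: out=0, reg = 0x618224
clock 2: out=0, reg = 0x30C112
clock 3: out=0, reg = 0x986089
clock 4: out=1, reg = 0xCC3044
clock 5: out=0, reg = 0x661822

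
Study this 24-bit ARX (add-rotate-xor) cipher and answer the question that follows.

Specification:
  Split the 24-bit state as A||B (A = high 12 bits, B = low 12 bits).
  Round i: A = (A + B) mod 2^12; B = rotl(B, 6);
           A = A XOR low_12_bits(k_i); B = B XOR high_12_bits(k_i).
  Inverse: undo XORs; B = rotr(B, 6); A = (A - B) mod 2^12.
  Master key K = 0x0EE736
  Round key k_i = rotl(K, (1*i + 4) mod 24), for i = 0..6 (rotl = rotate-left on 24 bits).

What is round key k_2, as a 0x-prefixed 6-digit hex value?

0xB9CD83

K = 0x0EE736
k_0 = rotl(K, (1*0+4) mod 24) = rotl(K, 4) = 0xEE7360
k_1 = rotl(K, (1*1+4) mod 24) = rotl(K, 5) = 0xDCE6C1
k_2 = rotl(K, (1*2+4) mod 24) = rotl(K, 6) = 0xB9CD83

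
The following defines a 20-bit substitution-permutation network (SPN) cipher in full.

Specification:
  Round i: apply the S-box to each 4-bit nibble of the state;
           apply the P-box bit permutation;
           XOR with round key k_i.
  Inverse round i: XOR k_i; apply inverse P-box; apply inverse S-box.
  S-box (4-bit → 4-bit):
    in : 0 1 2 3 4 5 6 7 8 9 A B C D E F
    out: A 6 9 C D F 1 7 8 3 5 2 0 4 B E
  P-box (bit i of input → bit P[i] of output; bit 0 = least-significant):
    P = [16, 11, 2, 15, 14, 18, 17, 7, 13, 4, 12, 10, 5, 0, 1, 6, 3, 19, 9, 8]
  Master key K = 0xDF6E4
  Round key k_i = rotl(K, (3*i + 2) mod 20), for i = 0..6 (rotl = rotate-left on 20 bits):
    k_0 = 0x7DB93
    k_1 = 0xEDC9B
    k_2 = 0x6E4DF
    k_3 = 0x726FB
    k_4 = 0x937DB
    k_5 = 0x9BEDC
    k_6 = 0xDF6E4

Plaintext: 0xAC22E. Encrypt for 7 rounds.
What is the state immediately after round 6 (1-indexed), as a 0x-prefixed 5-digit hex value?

s_0 = plaintext = 0xAC22E
s_1 = Round(s_0, k_0) = 0x6351B
s_2 = Round(s_1, k_1) = 0x8E0C1
s_3 = Round(s_2, k_2) = 0x6E9AA
s_4 = Round(s_3, k_3) = 0x44686
s_5 = Round(s_4, k_4) = 0x81431
s_6 = Round(s_5, k_5) = 0xB835B
s_7 = Round(s_6, k_6) = 0x3AA24

0xB835B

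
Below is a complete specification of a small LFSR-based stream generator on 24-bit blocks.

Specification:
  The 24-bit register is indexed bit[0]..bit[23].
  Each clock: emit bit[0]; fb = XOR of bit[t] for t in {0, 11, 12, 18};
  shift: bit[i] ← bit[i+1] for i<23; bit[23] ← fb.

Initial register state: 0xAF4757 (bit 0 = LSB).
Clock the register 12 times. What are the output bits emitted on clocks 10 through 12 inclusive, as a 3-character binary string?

reg_0 = 0xAF4757
clock 1: out=1, reg = 0x57A3AB
clock 2: out=1, reg = 0x2BD1D5
clock 3: out=1, reg = 0x15E8EA
clock 4: out=0, reg = 0x0AF475
clock 5: out=1, reg = 0x057A3A
clock 6: out=0, reg = 0x82BD1D
clock 7: out=1, reg = 0xC15E8E
clock 8: out=0, reg = 0x60AF47
clock 9: out=1, reg = 0x3057A3
clock 10: out=1, reg = 0x182BD1
clock 11: out=1, reg = 0x0C15E8
clock 12: out=0, reg = 0x060AF4

110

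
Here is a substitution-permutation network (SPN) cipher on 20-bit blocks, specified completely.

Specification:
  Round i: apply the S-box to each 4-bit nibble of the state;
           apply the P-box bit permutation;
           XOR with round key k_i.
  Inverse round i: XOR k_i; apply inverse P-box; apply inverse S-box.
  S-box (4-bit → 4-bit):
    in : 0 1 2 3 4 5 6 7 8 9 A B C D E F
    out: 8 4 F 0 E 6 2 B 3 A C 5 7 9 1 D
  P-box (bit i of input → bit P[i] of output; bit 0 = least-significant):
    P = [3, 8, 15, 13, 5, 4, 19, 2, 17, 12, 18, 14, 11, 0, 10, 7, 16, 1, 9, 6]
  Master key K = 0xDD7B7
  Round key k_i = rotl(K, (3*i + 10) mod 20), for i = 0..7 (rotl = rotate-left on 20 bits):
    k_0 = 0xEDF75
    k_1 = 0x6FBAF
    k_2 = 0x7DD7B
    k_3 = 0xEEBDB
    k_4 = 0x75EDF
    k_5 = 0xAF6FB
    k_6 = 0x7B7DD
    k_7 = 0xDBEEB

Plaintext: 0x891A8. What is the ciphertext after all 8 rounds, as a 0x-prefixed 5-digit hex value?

s_0 = plaintext = 0x891A8
s_1 = Round(s_0, k_0) = 0x3DEFA
s_2 = Round(s_1, k_1) = 0xC530B
s_3 = Round(s_2, k_2) = 0x65B74
s_4 = Round(s_3, k_3) = 0x84EEC
s_5 = Round(s_4, k_4) = 0x4DB74
s_6 = Round(s_5, k_5) = 0xC5D0D
s_7 = Round(s_6, k_6) = 0x4D1D2
s_8 = Round(s_7, k_7) = 0x91505

0x91505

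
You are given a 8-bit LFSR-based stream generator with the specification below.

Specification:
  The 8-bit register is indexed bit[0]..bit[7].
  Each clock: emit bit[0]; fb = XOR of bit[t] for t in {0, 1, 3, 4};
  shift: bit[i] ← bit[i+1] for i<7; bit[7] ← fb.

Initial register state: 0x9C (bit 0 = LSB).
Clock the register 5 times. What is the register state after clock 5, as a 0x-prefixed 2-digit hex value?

0x44

reg_0 = 0x9C
clock 1: out=0, reg = 0x4E
clock 2: out=0, reg = 0x27
clock 3: out=1, reg = 0x13
clock 4: out=1, reg = 0x89
clock 5: out=1, reg = 0x44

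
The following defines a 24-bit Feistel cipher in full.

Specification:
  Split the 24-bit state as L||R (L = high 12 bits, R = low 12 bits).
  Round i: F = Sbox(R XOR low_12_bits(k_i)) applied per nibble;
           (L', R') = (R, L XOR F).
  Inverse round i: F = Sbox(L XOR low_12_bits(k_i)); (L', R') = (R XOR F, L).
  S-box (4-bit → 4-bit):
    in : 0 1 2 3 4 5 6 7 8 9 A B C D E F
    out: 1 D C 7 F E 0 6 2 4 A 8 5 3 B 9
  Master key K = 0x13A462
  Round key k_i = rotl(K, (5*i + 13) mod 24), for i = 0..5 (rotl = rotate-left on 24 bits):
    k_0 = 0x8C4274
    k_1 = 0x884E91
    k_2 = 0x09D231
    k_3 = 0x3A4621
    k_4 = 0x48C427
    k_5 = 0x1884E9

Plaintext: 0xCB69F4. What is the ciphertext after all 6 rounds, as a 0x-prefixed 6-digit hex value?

s_0 = plaintext = 0xCB69F4
s_1 = Round(s_0, k_0) = 0x9F4497
s_2 = Round(s_1, k_1) = 0x4973E4
s_3 = Round(s_2, k_2) = 0x3E49A9
s_4 = Round(s_3, k_3) = 0x9A9AC6
s_5 = Round(s_4, k_4) = 0xAC6214
s_6 = Round(s_5, k_5) = 0x214A55

0x214A55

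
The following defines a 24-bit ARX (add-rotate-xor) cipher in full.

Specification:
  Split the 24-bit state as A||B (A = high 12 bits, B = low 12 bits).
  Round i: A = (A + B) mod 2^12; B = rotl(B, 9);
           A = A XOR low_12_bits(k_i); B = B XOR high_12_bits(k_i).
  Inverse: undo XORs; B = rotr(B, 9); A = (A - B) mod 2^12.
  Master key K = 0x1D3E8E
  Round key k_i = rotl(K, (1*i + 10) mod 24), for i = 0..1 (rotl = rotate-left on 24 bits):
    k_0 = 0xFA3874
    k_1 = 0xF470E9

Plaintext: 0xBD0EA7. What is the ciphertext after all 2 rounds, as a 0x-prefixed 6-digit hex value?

s_0 = plaintext = 0xBD0EA7
s_1 = Round(s_0, k_0) = 0x203077
s_2 = Round(s_1, k_1) = 0x293149

0x293149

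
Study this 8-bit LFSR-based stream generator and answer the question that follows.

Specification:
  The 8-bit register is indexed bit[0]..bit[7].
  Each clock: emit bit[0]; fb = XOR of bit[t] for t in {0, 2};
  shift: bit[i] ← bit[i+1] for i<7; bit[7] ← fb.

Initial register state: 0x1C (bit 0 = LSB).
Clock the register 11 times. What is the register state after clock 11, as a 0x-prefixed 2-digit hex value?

0xBB

reg_0 = 0x1C
clock 1: out=0, reg = 0x8E
clock 2: out=0, reg = 0xC7
clock 3: out=1, reg = 0x63
clock 4: out=1, reg = 0xB1
clock 5: out=1, reg = 0xD8
clock 6: out=0, reg = 0x6C
clock 7: out=0, reg = 0xB6
clock 8: out=0, reg = 0xDB
clock 9: out=1, reg = 0xED
clock 10: out=1, reg = 0x76
clock 11: out=0, reg = 0xBB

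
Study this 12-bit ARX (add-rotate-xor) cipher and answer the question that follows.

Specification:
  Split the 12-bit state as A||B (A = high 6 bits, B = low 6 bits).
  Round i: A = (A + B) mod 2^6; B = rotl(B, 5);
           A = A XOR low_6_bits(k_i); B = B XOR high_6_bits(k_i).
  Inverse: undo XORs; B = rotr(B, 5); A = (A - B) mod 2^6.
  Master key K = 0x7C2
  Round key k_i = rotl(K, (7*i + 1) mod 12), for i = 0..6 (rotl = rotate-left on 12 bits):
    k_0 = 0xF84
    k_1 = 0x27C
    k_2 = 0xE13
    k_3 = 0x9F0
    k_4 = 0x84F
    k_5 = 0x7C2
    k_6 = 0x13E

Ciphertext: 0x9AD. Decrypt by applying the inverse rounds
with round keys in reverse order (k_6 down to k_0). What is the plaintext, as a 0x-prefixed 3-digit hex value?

s_0 = ciphertext = 0x9AD
s_1 = InvRound(s_0, k_6) = 0x153
s_2 = InvRound(s_1, k_5) = 0xBD8
s_3 = InvRound(s_2, k_4) = 0xB73
s_4 = InvRound(s_3, k_3) = 0xD68
s_5 = InvRound(s_4, k_2) = 0x1A0
s_6 = InvRound(s_5, k_1) = 0x9D3
s_7 = InvRound(s_6, k_0) = 0x21B

0x21B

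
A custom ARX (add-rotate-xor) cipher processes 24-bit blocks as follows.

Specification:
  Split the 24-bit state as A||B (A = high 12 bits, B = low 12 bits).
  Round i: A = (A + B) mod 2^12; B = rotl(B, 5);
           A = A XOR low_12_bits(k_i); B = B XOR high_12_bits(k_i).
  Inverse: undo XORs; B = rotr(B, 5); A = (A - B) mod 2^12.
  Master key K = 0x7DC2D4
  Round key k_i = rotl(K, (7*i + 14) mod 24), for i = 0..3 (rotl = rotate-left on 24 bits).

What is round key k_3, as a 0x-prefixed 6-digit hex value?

0x16A3EE

K = 0x7DC2D4
k_0 = rotl(K, (7*0+14) mod 24) = rotl(K, 14) = 0xB51F70
k_1 = rotl(K, (7*1+14) mod 24) = rotl(K, 21) = 0x8FB85A
k_2 = rotl(K, (7*2+14) mod 24) = rotl(K, 4) = 0xDC2D47
k_3 = rotl(K, (7*3+14) mod 24) = rotl(K, 11) = 0x16A3EE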